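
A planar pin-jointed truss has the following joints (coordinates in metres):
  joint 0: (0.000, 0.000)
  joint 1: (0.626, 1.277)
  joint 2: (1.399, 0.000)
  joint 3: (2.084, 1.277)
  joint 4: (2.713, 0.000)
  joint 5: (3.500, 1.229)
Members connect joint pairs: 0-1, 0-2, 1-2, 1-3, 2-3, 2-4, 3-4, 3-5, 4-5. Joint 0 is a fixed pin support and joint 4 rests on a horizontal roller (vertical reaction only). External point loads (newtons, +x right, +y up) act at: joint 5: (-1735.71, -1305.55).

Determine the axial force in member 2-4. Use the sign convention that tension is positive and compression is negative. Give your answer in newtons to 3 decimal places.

N=6 nodes, M=9 members, R=3 reactions → 2N=12, M+R=12
member 0 (0-1): L=1.4222, (cx,cy)=(0.4402,0.8979)
member 1 (0-2): L=1.3990, (cx,cy)=(1.0000,0.0000)
member 2 (1-2): L=1.4927, (cx,cy)=(0.5178,-0.8555)
member 3 (1-3): L=1.4580, (cx,cy)=(1.0000,0.0000)
member 4 (2-3): L=1.4491, (cx,cy)=(0.4727,0.8812)
member 5 (2-4): L=1.3140, (cx,cy)=(1.0000,0.0000)
member 6 (3-4): L=1.4235, (cx,cy)=(0.4419,-0.8971)
member 7 (3-5): L=1.4168, (cx,cy)=(0.9994,-0.0339)
member 8 (4-5): L=1.4594, (cx,cy)=(0.5393,0.8421)
solve A·x = −loads:
  F[0-1] = -453.8997 N (compression)
  F[0-2] = -1535.9177 N (compression)
  F[1-2] = +476.4168 N (tension)
  F[1-3] = -446.5006 N (compression)
  F[2-3] = -462.4974 N (compression)
  F[2-4] = -1070.5868 N (compression)
  F[3-4] = +487.5966 N (tension)
  F[3-5] = -881.0817 N (compression)
  F[4-5] = -1585.7325 N (compression)
  Rx@0 = +1735.7100 N
  Ry@0 = +407.5635 N
  Ry@4 = +897.9865 N

-1070.587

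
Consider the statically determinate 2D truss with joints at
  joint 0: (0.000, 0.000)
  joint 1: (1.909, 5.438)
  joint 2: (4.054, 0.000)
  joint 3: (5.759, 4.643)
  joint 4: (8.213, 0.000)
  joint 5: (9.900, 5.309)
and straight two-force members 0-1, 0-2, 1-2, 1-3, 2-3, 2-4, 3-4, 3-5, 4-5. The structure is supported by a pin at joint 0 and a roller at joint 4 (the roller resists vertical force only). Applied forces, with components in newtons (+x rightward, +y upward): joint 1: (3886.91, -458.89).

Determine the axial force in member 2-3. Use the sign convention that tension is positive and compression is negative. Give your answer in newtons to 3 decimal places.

2364.362

N=6 nodes, M=9 members, R=3 reactions → 2N=12, M+R=12
member 0 (0-1): L=5.7633, (cx,cy)=(0.3312,0.9435)
member 1 (0-2): L=4.0540, (cx,cy)=(1.0000,0.0000)
member 2 (1-2): L=5.8458, (cx,cy)=(0.3669,-0.9302)
member 3 (1-3): L=3.9312, (cx,cy)=(0.9793,-0.2022)
member 4 (2-3): L=4.9462, (cx,cy)=(0.3447,0.9387)
member 5 (2-4): L=4.1590, (cx,cy)=(1.0000,0.0000)
member 6 (3-4): L=5.2516, (cx,cy)=(0.4673,-0.8841)
member 7 (3-5): L=4.1942, (cx,cy)=(0.9873,0.1588)
member 8 (4-5): L=5.5706, (cx,cy)=(0.3028,0.9530)
solve A·x = −loads:
  F[0-1] = +2354.2776 N (tension)
  F[0-2] = +3107.0994 N (tension)
  F[1-2] = -2385.8675 N (compression)
  F[1-3] = -2278.7279 N (compression)
  F[2-3] = +2364.3625 N (tension)
  F[2-4] = +1416.6221 N (tension)
  F[3-4] = -3031.6089 N (compression)
  F[3-5] = -0.0000 N (tension)
  F[4-5] = +0.0000 N (tension)
  Rx@0 = -3886.9100 N
  Ry@0 = -2221.3776 N
  Ry@4 = +2680.2676 N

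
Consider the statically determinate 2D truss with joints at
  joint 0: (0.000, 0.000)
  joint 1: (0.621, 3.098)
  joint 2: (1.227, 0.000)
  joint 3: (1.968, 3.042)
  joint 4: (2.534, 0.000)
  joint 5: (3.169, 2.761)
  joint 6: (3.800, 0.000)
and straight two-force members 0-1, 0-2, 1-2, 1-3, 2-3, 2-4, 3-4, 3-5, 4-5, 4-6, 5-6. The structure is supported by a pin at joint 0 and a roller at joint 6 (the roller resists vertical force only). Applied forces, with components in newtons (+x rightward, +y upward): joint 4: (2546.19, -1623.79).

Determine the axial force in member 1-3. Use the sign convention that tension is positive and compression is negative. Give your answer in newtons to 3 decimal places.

N=7 nodes, M=11 members, R=3 reactions → 2N=14, M+R=14
member 0 (0-1): L=3.1596, (cx,cy)=(0.1965,0.9805)
member 1 (0-2): L=1.2270, (cx,cy)=(1.0000,0.0000)
member 2 (1-2): L=3.1567, (cx,cy)=(0.1920,-0.9814)
member 3 (1-3): L=1.3482, (cx,cy)=(0.9991,-0.0415)
member 4 (2-3): L=3.1309, (cx,cy)=(0.2367,0.9716)
member 5 (2-4): L=1.3070, (cx,cy)=(1.0000,0.0000)
member 6 (3-4): L=3.0942, (cx,cy)=(0.1829,-0.9831)
member 7 (3-5): L=1.2334, (cx,cy)=(0.9737,-0.2278)
member 8 (4-5): L=2.8331, (cx,cy)=(0.2241,0.9746)
member 9 (4-6): L=1.2660, (cx,cy)=(1.0000,0.0000)
member 10 (5-6): L=2.8322, (cx,cy)=(0.2228,-0.9749)
solve A·x = −loads:
  F[0-1] = -551.7399 N (compression)
  F[0-2] = +2654.6302 N (tension)
  F[1-2] = +560.3820 N (tension)
  F[1-3] = -216.2043 N (compression)
  F[2-3] = -566.0402 N (compression)
  F[2-4] = +2896.1721 N (tension)
  F[3-4] = +662.3901 N (tension)
  F[3-5] = -483.8723 N (compression)
  F[4-5] = +997.9670 N (tension)
  F[4-6] = +247.4662 N (tension)
  F[5-6] = -1110.7296 N (compression)
  Rx@0 = -2546.1900 N
  Ry@0 = +540.9785 N
  Ry@6 = +1082.8115 N

-216.204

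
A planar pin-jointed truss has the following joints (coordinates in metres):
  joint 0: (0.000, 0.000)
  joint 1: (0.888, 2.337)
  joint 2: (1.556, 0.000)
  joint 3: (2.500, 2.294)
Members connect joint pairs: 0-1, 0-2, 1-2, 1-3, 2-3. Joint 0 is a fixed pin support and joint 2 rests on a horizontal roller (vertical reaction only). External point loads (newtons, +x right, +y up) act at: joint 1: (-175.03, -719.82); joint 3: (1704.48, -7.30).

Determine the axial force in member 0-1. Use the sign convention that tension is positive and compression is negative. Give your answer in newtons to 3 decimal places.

2081.134

N=4 nodes, M=5 members, R=3 reactions → 2N=8, M+R=8
member 0 (0-1): L=2.5000, (cx,cy)=(0.3552,0.9348)
member 1 (0-2): L=1.5560, (cx,cy)=(1.0000,0.0000)
member 2 (1-2): L=2.4306, (cx,cy)=(0.2748,-0.9615)
member 3 (1-3): L=1.6126, (cx,cy)=(0.9996,-0.0267)
member 4 (2-3): L=2.4806, (cx,cy)=(0.3805,0.9248)
solve A·x = −loads:
  F[0-1] = +2081.1339 N (tension)
  F[0-2] = +790.2379 N (tension)
  F[1-2] = -2818.8444 N (compression)
  F[1-3] = +1689.5453 N (tension)
  F[2-3] = +40.8240 N (tension)
  Rx@0 = -1529.4500 N
  Ry@0 = -1945.4264 N
  Ry@2 = +2672.5464 N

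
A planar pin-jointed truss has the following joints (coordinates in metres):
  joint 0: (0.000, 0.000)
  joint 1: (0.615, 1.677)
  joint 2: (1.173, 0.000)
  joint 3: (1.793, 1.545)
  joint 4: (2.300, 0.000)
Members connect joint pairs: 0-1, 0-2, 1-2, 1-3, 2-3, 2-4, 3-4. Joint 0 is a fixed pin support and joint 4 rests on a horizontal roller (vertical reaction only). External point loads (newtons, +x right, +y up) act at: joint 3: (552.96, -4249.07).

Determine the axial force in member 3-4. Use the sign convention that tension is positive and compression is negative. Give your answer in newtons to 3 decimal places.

N=5 nodes, M=7 members, R=3 reactions → 2N=10, M+R=10
member 0 (0-1): L=1.7862, (cx,cy)=(0.3443,0.9389)
member 1 (0-2): L=1.1730, (cx,cy)=(1.0000,0.0000)
member 2 (1-2): L=1.7674, (cx,cy)=(0.3157,-0.9489)
member 3 (1-3): L=1.1854, (cx,cy)=(0.9938,-0.1114)
member 4 (2-3): L=1.6648, (cx,cy)=(0.3724,0.9281)
member 5 (2-4): L=1.1270, (cx,cy)=(1.0000,0.0000)
member 6 (3-4): L=1.6261, (cx,cy)=(0.3118,-0.9501)
solve A·x = −loads:
  F[0-1] = -602.0056 N (compression)
  F[0-2] = +760.2330 N (tension)
  F[1-2] = +644.1595 N (tension)
  F[1-3] = -413.2161 N (compression)
  F[2-3] = -658.5904 N (compression)
  F[2-4] = +1208.8823 N (tension)
  F[3-4] = -3877.1523 N (compression)
  Rx@0 = -552.9600 N
  Ry@0 = +565.1980 N
  Ry@4 = +3683.8720 N

-3877.152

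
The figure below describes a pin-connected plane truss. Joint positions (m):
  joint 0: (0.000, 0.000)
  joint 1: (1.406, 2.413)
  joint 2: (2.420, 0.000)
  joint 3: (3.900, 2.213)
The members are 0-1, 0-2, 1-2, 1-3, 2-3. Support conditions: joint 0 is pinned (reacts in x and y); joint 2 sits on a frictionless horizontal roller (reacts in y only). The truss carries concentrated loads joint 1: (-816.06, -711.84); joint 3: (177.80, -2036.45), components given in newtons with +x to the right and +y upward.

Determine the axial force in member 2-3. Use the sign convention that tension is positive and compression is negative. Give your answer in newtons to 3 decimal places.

N=4 nodes, M=5 members, R=3 reactions → 2N=8, M+R=8
member 0 (0-1): L=2.7927, (cx,cy)=(0.5034,0.8640)
member 1 (0-2): L=2.4200, (cx,cy)=(1.0000,0.0000)
member 2 (1-2): L=2.6174, (cx,cy)=(0.3874,-0.9219)
member 3 (1-3): L=2.5020, (cx,cy)=(0.9968,-0.0799)
member 4 (2-3): L=2.6623, (cx,cy)=(0.5559,0.8312)
solve A·x = −loads:
  F[0-1] = +342.6489 N (tension)
  F[0-2] = -810.7659 N (compression)
  F[1-2] = -1220.3891 N (compression)
  F[1-3] = +1466.0455 N (tension)
  F[2-3] = -2308.9114 N (compression)
  Rx@0 = +638.2600 N
  Ry@0 = -296.0574 N
  Ry@2 = +3044.3474 N

-2308.911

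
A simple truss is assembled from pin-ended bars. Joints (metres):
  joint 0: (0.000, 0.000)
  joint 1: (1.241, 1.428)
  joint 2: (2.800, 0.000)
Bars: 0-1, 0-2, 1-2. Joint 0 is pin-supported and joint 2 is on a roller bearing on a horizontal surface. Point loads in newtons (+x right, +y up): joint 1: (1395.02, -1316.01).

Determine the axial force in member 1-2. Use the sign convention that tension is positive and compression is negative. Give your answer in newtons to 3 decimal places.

N=3 nodes, M=3 members, R=3 reactions → 2N=6, M+R=6
member 0 (0-1): L=1.8919, (cx,cy)=(0.6560,0.7548)
member 1 (0-2): L=2.8000, (cx,cy)=(1.0000,0.0000)
member 2 (1-2): L=2.1142, (cx,cy)=(0.7374,-0.6754)
solve A·x = −loads:
  F[0-1] = -28.1868 N (compression)
  F[0-2] = +1413.5093 N (tension)
  F[1-2] = -1916.8585 N (compression)
  Rx@0 = -1395.0200 N
  Ry@0 = +21.2754 N
  Ry@2 = +1294.7346 N

-1916.858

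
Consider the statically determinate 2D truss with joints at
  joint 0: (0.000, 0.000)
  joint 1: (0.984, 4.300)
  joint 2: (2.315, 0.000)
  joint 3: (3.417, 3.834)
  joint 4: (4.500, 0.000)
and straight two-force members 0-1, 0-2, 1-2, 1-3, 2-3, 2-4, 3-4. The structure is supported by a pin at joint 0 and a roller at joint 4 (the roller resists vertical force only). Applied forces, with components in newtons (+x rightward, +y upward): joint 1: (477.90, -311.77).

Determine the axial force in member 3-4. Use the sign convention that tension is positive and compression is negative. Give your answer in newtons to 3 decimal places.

N=5 nodes, M=7 members, R=3 reactions → 2N=10, M+R=10
member 0 (0-1): L=4.4112, (cx,cy)=(0.2231,0.9748)
member 1 (0-2): L=2.3150, (cx,cy)=(1.0000,0.0000)
member 2 (1-2): L=4.5013, (cx,cy)=(0.2957,-0.9553)
member 3 (1-3): L=2.4772, (cx,cy)=(0.9821,-0.1881)
member 4 (2-3): L=3.9892, (cx,cy)=(0.2762,0.9611)
member 5 (2-4): L=2.1850, (cx,cy)=(1.0000,0.0000)
member 6 (3-4): L=3.9840, (cx,cy)=(0.2718,-0.9623)
solve A·x = −loads:
  F[0-1] = +218.5712 N (tension)
  F[0-2] = +429.1431 N (tension)
  F[1-2] = -492.5607 N (compression)
  F[1-3] = -288.6493 N (compression)
  F[2-3] = +489.5858 N (tension)
  F[2-4] = +148.2511 N (tension)
  F[3-4] = -545.3704 N (compression)
  Rx@0 = -477.9000 N
  Ry@0 = -213.0637 N
  Ry@4 = +524.8337 N

-545.370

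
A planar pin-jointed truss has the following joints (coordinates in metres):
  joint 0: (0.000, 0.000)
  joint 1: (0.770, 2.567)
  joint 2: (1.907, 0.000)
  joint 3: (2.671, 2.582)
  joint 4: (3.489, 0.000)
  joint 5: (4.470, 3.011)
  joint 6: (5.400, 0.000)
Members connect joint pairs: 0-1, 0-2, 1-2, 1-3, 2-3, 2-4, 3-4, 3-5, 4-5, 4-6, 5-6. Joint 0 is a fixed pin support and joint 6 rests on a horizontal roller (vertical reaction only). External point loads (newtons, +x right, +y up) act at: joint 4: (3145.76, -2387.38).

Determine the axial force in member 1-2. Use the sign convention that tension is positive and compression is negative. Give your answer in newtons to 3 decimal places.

918.636

N=7 nodes, M=11 members, R=3 reactions → 2N=14, M+R=14
member 0 (0-1): L=2.6800, (cx,cy)=(0.2873,0.9578)
member 1 (0-2): L=1.9070, (cx,cy)=(1.0000,0.0000)
member 2 (1-2): L=2.8075, (cx,cy)=(0.4050,-0.9143)
member 3 (1-3): L=1.9011, (cx,cy)=(1.0000,0.0079)
member 4 (2-3): L=2.6927, (cx,cy)=(0.2837,0.9589)
member 5 (2-4): L=1.5820, (cx,cy)=(1.0000,0.0000)
member 6 (3-4): L=2.7085, (cx,cy)=(0.3020,-0.9533)
member 7 (3-5): L=1.8494, (cx,cy)=(0.9727,0.2320)
member 8 (4-5): L=3.1668, (cx,cy)=(0.3098,0.9508)
member 9 (4-6): L=1.9110, (cx,cy)=(1.0000,0.0000)
member 10 (5-6): L=3.1514, (cx,cy)=(0.2951,-0.9555)
solve A·x = −loads:
  F[0-1] = -882.0579 N (compression)
  F[0-2] = +3399.1873 N (tension)
  F[1-2] = +918.6363 N (tension)
  F[1-3] = -625.4774 N (compression)
  F[2-3] = -875.9302 N (compression)
  F[2-4] = +4019.7493 N (tension)
  F[3-4] = +620.7316 N (tension)
  F[3-5] = -1091.2226 N (compression)
  F[4-5] = +1888.5339 N (tension)
  F[4-6] = +476.4320 N (tension)
  F[5-6] = -1614.4142 N (compression)
  Rx@0 = -3145.7600 N
  Ry@0 = +844.8673 N
  Ry@6 = +1542.5127 N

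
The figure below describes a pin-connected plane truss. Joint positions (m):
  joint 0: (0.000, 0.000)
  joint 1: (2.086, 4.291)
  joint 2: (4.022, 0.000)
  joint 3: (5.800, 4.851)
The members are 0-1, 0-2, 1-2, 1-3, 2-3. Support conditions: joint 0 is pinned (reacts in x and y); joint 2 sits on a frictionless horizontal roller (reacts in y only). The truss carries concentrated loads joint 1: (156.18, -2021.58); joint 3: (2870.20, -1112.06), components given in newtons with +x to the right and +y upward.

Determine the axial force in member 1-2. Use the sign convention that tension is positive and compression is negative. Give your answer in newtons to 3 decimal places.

-5096.298

N=4 nodes, M=5 members, R=3 reactions → 2N=8, M+R=8
member 0 (0-1): L=4.7712, (cx,cy)=(0.4372,0.8994)
member 1 (0-2): L=4.0220, (cx,cy)=(1.0000,0.0000)
member 2 (1-2): L=4.7075, (cx,cy)=(0.4113,-0.9115)
member 3 (1-3): L=3.7560, (cx,cy)=(0.9888,0.1491)
member 4 (2-3): L=5.1666, (cx,cy)=(0.3441,0.9389)
solve A·x = −loads:
  F[0-1] = +3499.0832 N (tension)
  F[0-2] = +1496.5487 N (tension)
  F[1-2] = -5096.2976 N (compression)
  F[1-3] = +3508.7553 N (tension)
  F[2-3] = -1741.5749 N (compression)
  Rx@0 = -3026.3800 N
  Ry@0 = -3146.9350 N
  Ry@2 = +6280.5750 N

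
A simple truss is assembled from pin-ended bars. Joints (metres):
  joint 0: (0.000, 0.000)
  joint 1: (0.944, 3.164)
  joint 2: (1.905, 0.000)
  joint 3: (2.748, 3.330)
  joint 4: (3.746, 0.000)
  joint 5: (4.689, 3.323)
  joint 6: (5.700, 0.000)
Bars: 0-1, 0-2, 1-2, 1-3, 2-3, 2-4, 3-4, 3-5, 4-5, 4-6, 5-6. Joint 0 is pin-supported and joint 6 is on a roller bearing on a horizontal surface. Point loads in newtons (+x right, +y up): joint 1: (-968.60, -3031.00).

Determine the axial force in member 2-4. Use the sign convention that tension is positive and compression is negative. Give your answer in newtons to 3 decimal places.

N=7 nodes, M=11 members, R=3 reactions → 2N=14, M+R=14
member 0 (0-1): L=3.3018, (cx,cy)=(0.2859,0.9583)
member 1 (0-2): L=1.9050, (cx,cy)=(1.0000,0.0000)
member 2 (1-2): L=3.3067, (cx,cy)=(0.2906,-0.9568)
member 3 (1-3): L=1.8116, (cx,cy)=(0.9958,0.0916)
member 4 (2-3): L=3.4350, (cx,cy)=(0.2454,0.9694)
member 5 (2-4): L=1.8410, (cx,cy)=(1.0000,0.0000)
member 6 (3-4): L=3.4763, (cx,cy)=(0.2871,-0.9579)
member 7 (3-5): L=1.9410, (cx,cy)=(1.0000,-0.0036)
member 8 (4-5): L=3.4542, (cx,cy)=(0.2730,0.9620)
member 9 (4-6): L=1.9540, (cx,cy)=(1.0000,0.0000)
member 10 (5-6): L=3.4734, (cx,cy)=(0.2911,-0.9567)
solve A·x = −loads:
  F[0-1] = -3200.2652 N (compression)
  F[0-2] = -53.6355 N (compression)
  F[1-2] = +41.2953 N (tension)
  F[1-3] = +41.8102 N (tension)
  F[2-3] = -40.7594 N (compression)
  F[2-4] = -31.6315 N (compression)
  F[3-4] = +37.1709 N (tension)
  F[3-5] = +20.9604 N (tension)
  F[4-5] = -37.0122 N (compression)
  F[4-6] = -10.8560 N (compression)
  F[5-6] = +37.2967 N (tension)
  Rx@0 = +968.6000 N
  Ry@0 = +3066.6818 N
  Ry@6 = -35.6818 N

-31.631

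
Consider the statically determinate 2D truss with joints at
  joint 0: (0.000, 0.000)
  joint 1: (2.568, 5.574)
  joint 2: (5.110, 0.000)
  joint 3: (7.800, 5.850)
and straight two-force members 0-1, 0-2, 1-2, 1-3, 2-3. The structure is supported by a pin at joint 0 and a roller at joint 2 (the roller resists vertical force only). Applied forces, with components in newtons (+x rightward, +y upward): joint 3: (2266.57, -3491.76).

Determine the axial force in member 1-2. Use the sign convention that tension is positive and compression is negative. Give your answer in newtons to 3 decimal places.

N=4 nodes, M=5 members, R=3 reactions → 2N=8, M+R=8
member 0 (0-1): L=6.1371, (cx,cy)=(0.4184,0.9082)
member 1 (0-2): L=5.1100, (cx,cy)=(1.0000,0.0000)
member 2 (1-2): L=6.1263, (cx,cy)=(0.4149,-0.9099)
member 3 (1-3): L=5.2393, (cx,cy)=(0.9986,0.0527)
member 4 (2-3): L=6.4388, (cx,cy)=(0.4178,0.9085)
solve A·x = −loads:
  F[0-1] = +4880.7621 N (tension)
  F[0-2] = +224.2732 N (tension)
  F[1-2] = -4642.0595 N (compression)
  F[1-3] = +3973.9633 N (tension)
  F[2-3] = -4073.6415 N (compression)
  Rx@0 = -2266.5700 N
  Ry@0 = -4432.9293 N
  Ry@2 = +7924.6893 N

-4642.060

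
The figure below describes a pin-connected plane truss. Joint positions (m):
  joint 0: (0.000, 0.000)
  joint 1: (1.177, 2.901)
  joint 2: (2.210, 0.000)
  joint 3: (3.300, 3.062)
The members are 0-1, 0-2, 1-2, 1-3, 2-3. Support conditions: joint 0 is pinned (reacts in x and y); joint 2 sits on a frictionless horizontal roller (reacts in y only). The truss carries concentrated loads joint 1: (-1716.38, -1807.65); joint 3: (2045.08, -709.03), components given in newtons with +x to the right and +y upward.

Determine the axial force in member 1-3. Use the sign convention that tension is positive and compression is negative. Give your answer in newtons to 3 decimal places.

2368.001

N=4 nodes, M=5 members, R=3 reactions → 2N=8, M+R=8
member 0 (0-1): L=3.1307, (cx,cy)=(0.3760,0.9266)
member 1 (0-2): L=2.2100, (cx,cy)=(1.0000,0.0000)
member 2 (1-2): L=3.0794, (cx,cy)=(0.3355,-0.9421)
member 3 (1-3): L=2.1291, (cx,cy)=(0.9971,0.0756)
member 4 (2-3): L=3.2502, (cx,cy)=(0.3354,0.9421)
solve A·x = −loads:
  F[0-1] = +91.9770 N (tension)
  F[0-2] = +294.1206 N (tension)
  F[1-2] = -1819.2241 N (compression)
  F[1-3] = +2368.0013 N (tension)
  F[2-3] = -942.6873 N (compression)
  Rx@0 = -328.7000 N
  Ry@0 = -85.2293 N
  Ry@2 = +2601.9093 N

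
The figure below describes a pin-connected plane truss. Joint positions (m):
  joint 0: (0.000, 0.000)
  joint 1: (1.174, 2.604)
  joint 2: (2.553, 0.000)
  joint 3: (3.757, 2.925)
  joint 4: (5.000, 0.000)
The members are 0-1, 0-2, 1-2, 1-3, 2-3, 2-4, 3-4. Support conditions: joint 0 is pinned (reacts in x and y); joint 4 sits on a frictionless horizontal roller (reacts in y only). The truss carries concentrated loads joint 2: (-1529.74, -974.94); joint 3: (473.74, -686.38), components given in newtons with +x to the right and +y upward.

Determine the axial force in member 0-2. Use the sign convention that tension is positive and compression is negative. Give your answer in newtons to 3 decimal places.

N=5 nodes, M=7 members, R=3 reactions → 2N=10, M+R=10
member 0 (0-1): L=2.8564, (cx,cy)=(0.4110,0.9116)
member 1 (0-2): L=2.5530, (cx,cy)=(1.0000,0.0000)
member 2 (1-2): L=2.9466, (cx,cy)=(0.4680,-0.8837)
member 3 (1-3): L=2.6029, (cx,cy)=(0.9924,0.1233)
member 4 (2-3): L=3.1631, (cx,cy)=(0.3806,0.9247)
member 5 (2-4): L=2.4470, (cx,cy)=(1.0000,0.0000)
member 6 (3-4): L=3.1782, (cx,cy)=(0.3911,-0.9203)
solve A·x = −loads:
  F[0-1] = -406.5581 N (compression)
  F[0-2] = -888.9026 N (compression)
  F[1-2] = +371.4509 N (tension)
  F[1-3] = -343.5579 N (compression)
  F[2-3] = +699.3197 N (tension)
  F[2-4] = +548.4873 N (tension)
  F[3-4] = -1402.3959 N (compression)
  Rx@0 = +1056.0000 N
  Ry@0 = +370.6318 N
  Ry@4 = +1290.6882 N

-888.903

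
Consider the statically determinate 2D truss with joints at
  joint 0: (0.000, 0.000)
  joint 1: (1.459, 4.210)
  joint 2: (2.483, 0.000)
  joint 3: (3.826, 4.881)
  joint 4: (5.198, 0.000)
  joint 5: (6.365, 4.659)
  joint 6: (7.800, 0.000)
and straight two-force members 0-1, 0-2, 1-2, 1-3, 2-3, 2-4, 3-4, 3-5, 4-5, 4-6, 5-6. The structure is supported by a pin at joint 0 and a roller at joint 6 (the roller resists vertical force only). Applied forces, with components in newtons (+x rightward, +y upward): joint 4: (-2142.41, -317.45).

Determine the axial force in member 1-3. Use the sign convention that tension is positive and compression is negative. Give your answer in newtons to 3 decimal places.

-60.731

N=7 nodes, M=11 members, R=3 reactions → 2N=14, M+R=14
member 0 (0-1): L=4.4556, (cx,cy)=(0.3274,0.9449)
member 1 (0-2): L=2.4830, (cx,cy)=(1.0000,0.0000)
member 2 (1-2): L=4.3327, (cx,cy)=(0.2363,-0.9717)
member 3 (1-3): L=2.4603, (cx,cy)=(0.9621,0.2727)
member 4 (2-3): L=5.0624, (cx,cy)=(0.2653,0.9642)
member 5 (2-4): L=2.7150, (cx,cy)=(1.0000,0.0000)
member 6 (3-4): L=5.0702, (cx,cy)=(0.2706,-0.9627)
member 7 (3-5): L=2.5487, (cx,cy)=(0.9962,-0.0871)
member 8 (4-5): L=4.8029, (cx,cy)=(0.2430,0.9700)
member 9 (4-6): L=2.6020, (cx,cy)=(1.0000,0.0000)
member 10 (5-6): L=4.8750, (cx,cy)=(0.2944,-0.9557)
solve A·x = −loads:
  F[0-1] = -112.0770 N (compression)
  F[0-2] = -2105.7104 N (compression)
  F[1-2] = +91.9393 N (tension)
  F[1-3] = -60.7308 N (compression)
  F[2-3] = -92.6546 N (compression)
  F[2-4] = -2059.4012 N (compression)
  F[3-4] = +120.5030 N (tension)
  F[3-5] = -116.0584 N (compression)
  F[4-5] = +207.6661 N (tension)
  F[4-6] = +65.1593 N (tension)
  F[5-6] = -221.3593 N (compression)
  Rx@0 = +2142.4100 N
  Ry@0 = +105.8981 N
  Ry@6 = +211.5519 N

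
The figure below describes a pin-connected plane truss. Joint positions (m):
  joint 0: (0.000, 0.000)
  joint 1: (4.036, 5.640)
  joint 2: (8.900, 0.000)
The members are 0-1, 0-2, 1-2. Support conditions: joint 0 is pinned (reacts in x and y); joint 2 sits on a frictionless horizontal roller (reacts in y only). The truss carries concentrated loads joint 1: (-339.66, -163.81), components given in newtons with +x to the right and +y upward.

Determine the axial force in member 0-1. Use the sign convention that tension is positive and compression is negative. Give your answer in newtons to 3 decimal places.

-374.767

N=3 nodes, M=3 members, R=3 reactions → 2N=6, M+R=6
member 0 (0-1): L=6.9353, (cx,cy)=(0.5819,0.8132)
member 1 (0-2): L=8.9000, (cx,cy)=(1.0000,0.0000)
member 2 (1-2): L=7.4477, (cx,cy)=(0.6531,-0.7573)
solve A·x = −loads:
  F[0-1] = -374.7666 N (compression)
  F[0-2] = -121.5656 N (compression)
  F[1-2] = +186.1396 N (tension)
  Rx@0 = +339.6600 N
  Ry@0 = +304.7701 N
  Ry@2 = -140.9601 N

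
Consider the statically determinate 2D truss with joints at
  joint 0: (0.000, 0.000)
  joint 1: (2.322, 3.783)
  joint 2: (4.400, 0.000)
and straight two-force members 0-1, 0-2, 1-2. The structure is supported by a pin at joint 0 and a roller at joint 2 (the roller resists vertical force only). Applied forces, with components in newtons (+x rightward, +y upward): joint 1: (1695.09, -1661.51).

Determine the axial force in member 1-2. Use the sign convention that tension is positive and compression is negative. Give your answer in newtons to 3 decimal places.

-2663.186

N=3 nodes, M=3 members, R=3 reactions → 2N=6, M+R=6
member 0 (0-1): L=4.4388, (cx,cy)=(0.5231,0.8523)
member 1 (0-2): L=4.4000, (cx,cy)=(1.0000,0.0000)
member 2 (1-2): L=4.3162, (cx,cy)=(0.4814,-0.8765)
solve A·x = −loads:
  F[0-1] = +789.3195 N (tension)
  F[0-2] = +1282.1838 N (tension)
  F[1-2] = -2663.1863 N (compression)
  Rx@0 = -1695.0900 N
  Ry@0 = -672.7063 N
  Ry@2 = +2334.2163 N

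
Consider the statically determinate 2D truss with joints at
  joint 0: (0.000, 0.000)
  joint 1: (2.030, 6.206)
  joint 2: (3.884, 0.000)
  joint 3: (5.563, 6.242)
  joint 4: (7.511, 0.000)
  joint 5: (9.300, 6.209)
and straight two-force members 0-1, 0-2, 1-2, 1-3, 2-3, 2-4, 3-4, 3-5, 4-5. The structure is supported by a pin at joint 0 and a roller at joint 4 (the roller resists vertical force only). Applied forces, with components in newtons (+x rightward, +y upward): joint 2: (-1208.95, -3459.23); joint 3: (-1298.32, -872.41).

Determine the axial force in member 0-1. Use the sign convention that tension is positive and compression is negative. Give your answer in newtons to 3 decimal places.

N=6 nodes, M=9 members, R=3 reactions → 2N=12, M+R=12
member 0 (0-1): L=6.5296, (cx,cy)=(0.3109,0.9504)
member 1 (0-2): L=3.8840, (cx,cy)=(1.0000,0.0000)
member 2 (1-2): L=6.4770, (cx,cy)=(0.2862,-0.9582)
member 3 (1-3): L=3.5332, (cx,cy)=(0.9999,0.0102)
member 4 (2-3): L=6.4639, (cx,cy)=(0.2598,0.9657)
member 5 (2-4): L=3.6270, (cx,cy)=(1.0000,0.0000)
member 6 (3-4): L=6.5389, (cx,cy)=(0.2979,-0.9546)
member 7 (3-5): L=3.7371, (cx,cy)=(1.0000,-0.0088)
member 8 (4-5): L=6.4616, (cx,cy)=(0.2769,0.9609)
solve A·x = −loads:
  F[0-1] = -3130.8094 N (compression)
  F[0-2] = -1533.9227 N (compression)
  F[1-2] = +3085.8646 N (tension)
  F[1-3] = -1856.7504 N (compression)
  F[2-3] = +520.3476 N (tension)
  F[2-4] = +423.1730 N (tension)
  F[3-4] = -1420.4761 N (compression)
  F[3-5] = -0.0000 N (compression)
  F[4-5] = +0.0000 N (tension)
  Rx@0 = +2507.2700 N
  Ry@0 = +2975.6617 N
  Ry@4 = +1355.9783 N

-3130.809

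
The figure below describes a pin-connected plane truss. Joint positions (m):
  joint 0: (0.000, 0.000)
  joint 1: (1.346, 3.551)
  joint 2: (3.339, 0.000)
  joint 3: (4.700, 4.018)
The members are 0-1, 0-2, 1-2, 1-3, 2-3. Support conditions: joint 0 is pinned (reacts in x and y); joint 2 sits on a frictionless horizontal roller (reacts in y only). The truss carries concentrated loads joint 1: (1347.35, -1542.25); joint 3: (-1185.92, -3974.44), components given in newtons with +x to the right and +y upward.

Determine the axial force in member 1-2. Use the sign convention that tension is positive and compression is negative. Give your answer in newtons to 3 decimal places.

-2550.454

N=4 nodes, M=5 members, R=3 reactions → 2N=8, M+R=8
member 0 (0-1): L=3.7975, (cx,cy)=(0.3544,0.9351)
member 1 (0-2): L=3.3390, (cx,cy)=(1.0000,0.0000)
member 2 (1-2): L=4.0721, (cx,cy)=(0.4894,-0.8720)
member 3 (1-3): L=3.3864, (cx,cy)=(0.9904,0.1379)
member 4 (2-3): L=4.2422, (cx,cy)=(0.3208,0.9471)
solve A·x = −loads:
  F[0-1] = +754.2440 N (tension)
  F[0-2] = -105.9042 N (compression)
  F[1-2] = -2550.4535 N (compression)
  F[1-3] = +169.8840 N (tension)
  F[2-3] = -4220.9898 N (compression)
  Rx@0 = -161.4300 N
  Ry@0 = -705.2776 N
  Ry@2 = +6221.9676 N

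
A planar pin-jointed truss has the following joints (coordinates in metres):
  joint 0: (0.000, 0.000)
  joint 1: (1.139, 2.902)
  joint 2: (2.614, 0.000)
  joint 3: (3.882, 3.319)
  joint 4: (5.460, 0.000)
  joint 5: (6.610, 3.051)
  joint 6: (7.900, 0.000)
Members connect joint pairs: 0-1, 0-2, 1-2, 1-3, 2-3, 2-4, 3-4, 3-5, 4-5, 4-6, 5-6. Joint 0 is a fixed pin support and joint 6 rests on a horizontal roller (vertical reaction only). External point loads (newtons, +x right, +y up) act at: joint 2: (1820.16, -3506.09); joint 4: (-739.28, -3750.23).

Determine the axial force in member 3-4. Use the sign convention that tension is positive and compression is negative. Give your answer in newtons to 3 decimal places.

312.740

N=7 nodes, M=11 members, R=3 reactions → 2N=14, M+R=14
member 0 (0-1): L=3.1175, (cx,cy)=(0.3654,0.9309)
member 1 (0-2): L=2.6140, (cx,cy)=(1.0000,0.0000)
member 2 (1-2): L=3.2553, (cx,cy)=(0.4531,-0.8915)
member 3 (1-3): L=2.7745, (cx,cy)=(0.9886,0.1503)
member 4 (2-3): L=3.5530, (cx,cy)=(0.3569,0.9341)
member 5 (2-4): L=2.8460, (cx,cy)=(1.0000,0.0000)
member 6 (3-4): L=3.6750, (cx,cy)=(0.4294,-0.9031)
member 7 (3-5): L=2.7411, (cx,cy)=(0.9952,-0.0978)
member 8 (4-5): L=3.2605, (cx,cy)=(0.3527,0.9357)
member 9 (4-6): L=2.4400, (cx,cy)=(1.0000,0.0000)
member 10 (5-6): L=3.3125, (cx,cy)=(0.3894,-0.9211)
solve A·x = −loads:
  F[0-1] = -3764.5198 N (compression)
  F[0-2] = +2456.2647 N (tension)
  F[1-2] = +3431.2631 N (tension)
  F[1-3] = -2963.7619 N (compression)
  F[2-3] = +478.7895 N (tension)
  F[2-4] = +2019.9438 N (tension)
  F[3-4] = +312.7399 N (tension)
  F[3-5] = -2907.4388 N (compression)
  F[4-5] = +3705.9489 N (tension)
  F[4-6] = +1586.4114 N (tension)
  F[5-6] = -4073.6423 N (compression)
  Rx@0 = -1080.8800 N
  Ry@0 = +3504.2725 N
  Ry@6 = +3752.0475 N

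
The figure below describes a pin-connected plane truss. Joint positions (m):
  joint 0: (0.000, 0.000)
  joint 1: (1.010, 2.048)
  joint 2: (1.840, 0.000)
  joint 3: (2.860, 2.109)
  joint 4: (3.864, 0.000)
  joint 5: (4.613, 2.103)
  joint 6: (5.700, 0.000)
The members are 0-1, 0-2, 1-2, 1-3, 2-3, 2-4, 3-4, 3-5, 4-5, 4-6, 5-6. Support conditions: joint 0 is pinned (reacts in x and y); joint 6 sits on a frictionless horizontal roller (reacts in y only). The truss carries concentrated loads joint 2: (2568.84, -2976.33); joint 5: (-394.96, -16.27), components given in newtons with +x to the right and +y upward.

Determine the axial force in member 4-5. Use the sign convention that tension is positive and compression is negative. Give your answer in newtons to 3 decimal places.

857.883

N=7 nodes, M=11 members, R=3 reactions → 2N=14, M+R=14
member 0 (0-1): L=2.2835, (cx,cy)=(0.4423,0.8969)
member 1 (0-2): L=1.8400, (cx,cy)=(1.0000,0.0000)
member 2 (1-2): L=2.2098, (cx,cy)=(0.3756,-0.9268)
member 3 (1-3): L=1.8510, (cx,cy)=(0.9995,0.0330)
member 4 (2-3): L=2.3427, (cx,cy)=(0.4354,0.9002)
member 5 (2-4): L=2.0240, (cx,cy)=(1.0000,0.0000)
member 6 (3-4): L=2.3358, (cx,cy)=(0.4298,-0.9029)
member 7 (3-5): L=1.7530, (cx,cy)=(1.0000,-0.0034)
member 8 (4-5): L=2.2324, (cx,cy)=(0.3355,0.9420)
member 9 (4-6): L=1.8360, (cx,cy)=(1.0000,0.0000)
member 10 (5-6): L=2.3673, (cx,cy)=(0.4592,-0.8883)
solve A·x = −loads:
  F[0-1] = -2413.2609 N (compression)
  F[0-2] = +3241.2705 N (tension)
  F[1-2] = +2267.0921 N (tension)
  F[1-3] = -1919.9533 N (compression)
  F[2-3] = +972.2185 N (tension)
  F[2-4] = +1100.6527 N (tension)
  F[3-4] = -895.0589 N (compression)
  F[3-5] = -1110.8926 N (compression)
  F[4-5] = +857.8826 N (tension)
  F[4-6] = +428.0950 N (tension)
  F[5-6] = -932.3235 N (compression)
  Rx@0 = -2173.8800 N
  Ry@0 = +2164.3720 N
  Ry@6 = +828.2280 N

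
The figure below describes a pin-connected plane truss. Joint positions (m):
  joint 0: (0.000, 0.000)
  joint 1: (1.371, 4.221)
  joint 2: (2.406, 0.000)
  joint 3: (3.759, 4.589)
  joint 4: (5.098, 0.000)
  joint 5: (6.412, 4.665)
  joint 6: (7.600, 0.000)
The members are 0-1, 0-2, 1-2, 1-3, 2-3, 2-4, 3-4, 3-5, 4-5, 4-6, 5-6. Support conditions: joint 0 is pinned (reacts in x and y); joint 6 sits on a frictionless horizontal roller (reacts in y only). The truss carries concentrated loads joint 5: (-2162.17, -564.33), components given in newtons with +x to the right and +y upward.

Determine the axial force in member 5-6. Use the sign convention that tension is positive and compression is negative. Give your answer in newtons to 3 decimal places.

878.221

N=7 nodes, M=11 members, R=3 reactions → 2N=14, M+R=14
member 0 (0-1): L=4.4381, (cx,cy)=(0.3089,0.9511)
member 1 (0-2): L=2.4060, (cx,cy)=(1.0000,0.0000)
member 2 (1-2): L=4.3460, (cx,cy)=(0.2381,-0.9712)
member 3 (1-3): L=2.4162, (cx,cy)=(0.9883,0.1523)
member 4 (2-3): L=4.7843, (cx,cy)=(0.2828,0.9592)
member 5 (2-4): L=2.6920, (cx,cy)=(1.0000,0.0000)
member 6 (3-4): L=4.7804, (cx,cy)=(0.2801,-0.9600)
member 7 (3-5): L=2.6541, (cx,cy)=(0.9996,0.0286)
member 8 (4-5): L=4.8465, (cx,cy)=(0.2711,0.9625)
member 9 (4-6): L=2.5020, (cx,cy)=(1.0000,0.0000)
member 10 (5-6): L=4.8139, (cx,cy)=(0.2468,-0.9691)
solve A·x = −loads:
  F[0-1] = -1488.1764 N (compression)
  F[0-2] = -1702.4456 N (compression)
  F[1-2] = +1333.9662 N (tension)
  F[1-3] = -786.5823 N (compression)
  F[2-3] = -1350.7246 N (compression)
  F[2-4] = -1002.7796 N (compression)
  F[3-4] = +1427.8761 N (tension)
  F[3-5] = -1559.9845 N (compression)
  F[4-5] = -1424.0555 N (compression)
  F[4-6] = -216.7324 N (compression)
  F[5-6] = +878.2211 N (tension)
  Rx@0 = +2162.1700 N
  Ry@0 = +1415.3878 N
  Ry@6 = -851.0578 N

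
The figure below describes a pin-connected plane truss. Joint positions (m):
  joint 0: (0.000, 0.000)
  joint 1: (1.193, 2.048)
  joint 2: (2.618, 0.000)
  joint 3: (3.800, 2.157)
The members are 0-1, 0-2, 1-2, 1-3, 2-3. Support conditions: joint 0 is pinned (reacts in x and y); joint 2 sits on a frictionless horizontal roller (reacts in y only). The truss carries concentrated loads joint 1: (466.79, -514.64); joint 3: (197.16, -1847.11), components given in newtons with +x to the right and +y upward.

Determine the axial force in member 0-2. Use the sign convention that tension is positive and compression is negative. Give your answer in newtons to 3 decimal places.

N=4 nodes, M=5 members, R=3 reactions → 2N=8, M+R=8
member 0 (0-1): L=2.3701, (cx,cy)=(0.5033,0.8641)
member 1 (0-2): L=2.6180, (cx,cy)=(1.0000,0.0000)
member 2 (1-2): L=2.4950, (cx,cy)=(0.5711,-0.8208)
member 3 (1-3): L=2.6093, (cx,cy)=(0.9991,0.0418)
member 4 (2-3): L=2.4596, (cx,cy)=(0.4806,0.8770)
solve A·x = −loads:
  F[0-1] = +1251.5315 N (tension)
  F[0-2] = +33.9963 N (tension)
  F[1-2] = -1881.3719 N (compression)
  F[1-3] = +1238.7844 N (tension)
  F[2-3] = -2165.2703 N (compression)
  Rx@0 = -663.9500 N
  Ry@0 = -1081.4294 N
  Ry@2 = +3443.1794 N

33.996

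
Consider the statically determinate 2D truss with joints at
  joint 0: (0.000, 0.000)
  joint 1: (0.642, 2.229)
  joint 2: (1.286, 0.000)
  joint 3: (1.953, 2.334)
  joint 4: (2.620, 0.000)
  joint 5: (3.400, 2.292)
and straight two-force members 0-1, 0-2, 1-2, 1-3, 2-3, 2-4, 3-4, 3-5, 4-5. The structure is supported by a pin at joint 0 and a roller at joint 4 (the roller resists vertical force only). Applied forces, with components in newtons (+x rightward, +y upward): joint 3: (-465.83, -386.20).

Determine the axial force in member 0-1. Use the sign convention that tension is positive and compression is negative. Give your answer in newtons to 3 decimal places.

N=6 nodes, M=9 members, R=3 reactions → 2N=12, M+R=12
member 0 (0-1): L=2.3196, (cx,cy)=(0.2768,0.9609)
member 1 (0-2): L=1.2860, (cx,cy)=(1.0000,0.0000)
member 2 (1-2): L=2.3202, (cx,cy)=(0.2776,-0.9607)
member 3 (1-3): L=1.3152, (cx,cy)=(0.9968,0.0798)
member 4 (2-3): L=2.4274, (cx,cy)=(0.2748,0.9615)
member 5 (2-4): L=1.3340, (cx,cy)=(1.0000,0.0000)
member 6 (3-4): L=2.4274, (cx,cy)=(0.2748,-0.9615)
member 7 (3-5): L=1.4476, (cx,cy)=(0.9996,-0.0290)
member 8 (4-5): L=2.4211, (cx,cy)=(0.3222,0.9467)
solve A·x = −loads:
  F[0-1] = -534.1653 N (compression)
  F[0-2] = -317.9889 N (compression)
  F[1-2] = +510.1627 N (tension)
  F[1-3] = -290.3718 N (compression)
  F[2-3] = -509.7372 N (compression)
  F[2-4] = -36.3217 N (compression)
  F[3-4] = +132.1868 N (tension)
  F[3-5] = -0.0000 N (compression)
  F[4-5] = +0.0000 N (tension)
  Rx@0 = +465.8300 N
  Ry@0 = +513.2987 N
  Ry@4 = -127.0987 N

-534.165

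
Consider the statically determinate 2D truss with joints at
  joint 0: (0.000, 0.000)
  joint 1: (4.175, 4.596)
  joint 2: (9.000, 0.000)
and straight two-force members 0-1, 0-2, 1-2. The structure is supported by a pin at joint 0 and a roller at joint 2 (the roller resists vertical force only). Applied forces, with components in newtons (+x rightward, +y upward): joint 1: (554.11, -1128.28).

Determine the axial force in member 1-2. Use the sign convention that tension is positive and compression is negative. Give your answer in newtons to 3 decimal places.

-1169.123

N=3 nodes, M=3 members, R=3 reactions → 2N=6, M+R=6
member 0 (0-1): L=6.2092, (cx,cy)=(0.6724,0.7402)
member 1 (0-2): L=9.0000, (cx,cy)=(1.0000,0.0000)
member 2 (1-2): L=6.6636, (cx,cy)=(0.7241,-0.6897)
solve A·x = −loads:
  F[0-1] = -434.9096 N (compression)
  F[0-2] = +846.5398 N (tension)
  F[1-2] = -1169.1234 N (compression)
  Rx@0 = -554.1100 N
  Ry@0 = +321.9179 N
  Ry@2 = +806.3621 N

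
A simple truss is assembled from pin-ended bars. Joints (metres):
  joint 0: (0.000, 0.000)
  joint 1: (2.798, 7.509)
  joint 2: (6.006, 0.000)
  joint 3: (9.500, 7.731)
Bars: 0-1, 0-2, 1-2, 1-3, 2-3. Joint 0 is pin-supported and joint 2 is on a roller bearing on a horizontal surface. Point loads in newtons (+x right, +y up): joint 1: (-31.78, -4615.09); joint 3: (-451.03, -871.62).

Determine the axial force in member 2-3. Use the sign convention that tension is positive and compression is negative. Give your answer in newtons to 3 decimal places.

-954.396

N=4 nodes, M=5 members, R=3 reactions → 2N=8, M+R=8
member 0 (0-1): L=8.0134, (cx,cy)=(0.3492,0.9371)
member 1 (0-2): L=6.0060, (cx,cy)=(1.0000,0.0000)
member 2 (1-2): L=8.1656, (cx,cy)=(0.3929,-0.9196)
member 3 (1-3): L=6.7057, (cx,cy)=(0.9995,0.0331)
member 4 (2-3): L=8.4839, (cx,cy)=(0.4118,0.9113)
solve A·x = −loads:
  F[0-1] = -2751.4850 N (compression)
  F[0-2] = +477.9179 N (tension)
  F[1-2] = -2216.9588 N (compression)
  F[1-3] = -58.0039 N (compression)
  F[2-3] = -954.3962 N (compression)
  Rx@0 = +482.8100 N
  Ry@0 = +2578.3079 N
  Ry@2 = +2908.4021 N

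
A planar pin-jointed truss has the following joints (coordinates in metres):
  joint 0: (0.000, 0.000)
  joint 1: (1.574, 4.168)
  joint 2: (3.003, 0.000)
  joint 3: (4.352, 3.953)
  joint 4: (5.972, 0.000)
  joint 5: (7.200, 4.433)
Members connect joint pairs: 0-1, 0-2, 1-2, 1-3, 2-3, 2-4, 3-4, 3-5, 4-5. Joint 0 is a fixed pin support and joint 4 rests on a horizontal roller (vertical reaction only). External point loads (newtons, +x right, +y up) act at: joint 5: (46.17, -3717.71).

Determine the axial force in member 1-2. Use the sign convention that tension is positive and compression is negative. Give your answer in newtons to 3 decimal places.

N=6 nodes, M=9 members, R=3 reactions → 2N=12, M+R=12
member 0 (0-1): L=4.4553, (cx,cy)=(0.3533,0.9355)
member 1 (0-2): L=3.0030, (cx,cy)=(1.0000,0.0000)
member 2 (1-2): L=4.4062, (cx,cy)=(0.3243,-0.9459)
member 3 (1-3): L=2.7863, (cx,cy)=(0.9970,-0.0772)
member 4 (2-3): L=4.1768, (cx,cy)=(0.3230,0.9464)
member 5 (2-4): L=2.9690, (cx,cy)=(1.0000,0.0000)
member 6 (3-4): L=4.2721, (cx,cy)=(0.3792,-0.9253)
member 7 (3-5): L=2.8882, (cx,cy)=(0.9861,0.1662)
member 8 (4-5): L=4.5999, (cx,cy)=(0.2670,0.9637)
solve A·x = −loads:
  F[0-1] = +853.7872 N (tension)
  F[0-2] = -255.4620 N (compression)
  F[1-2] = -892.7373 N (compression)
  F[1-3] = +592.9311 N (tension)
  F[2-3] = +892.3026 N (tension)
  F[2-4] = -833.1813 N (compression)
  F[3-4] = -657.6124 N (compression)
  F[3-5] = +1144.6413 N (tension)
  F[4-5] = -4055.1137 N (compression)
  Rx@0 = -46.1700 N
  Ry@0 = -798.7307 N
  Ry@4 = +4516.4407 N

-892.737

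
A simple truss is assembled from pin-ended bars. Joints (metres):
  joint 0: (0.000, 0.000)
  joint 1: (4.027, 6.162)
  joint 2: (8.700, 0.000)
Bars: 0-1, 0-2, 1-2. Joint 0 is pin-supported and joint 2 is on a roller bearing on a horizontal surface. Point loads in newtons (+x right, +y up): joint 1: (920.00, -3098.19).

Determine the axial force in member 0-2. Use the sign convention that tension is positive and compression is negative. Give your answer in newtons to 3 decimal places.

N=3 nodes, M=3 members, R=3 reactions → 2N=6, M+R=6
member 0 (0-1): L=7.3612, (cx,cy)=(0.5471,0.8371)
member 1 (0-2): L=8.7000, (cx,cy)=(1.0000,0.0000)
member 2 (1-2): L=7.7335, (cx,cy)=(0.6043,-0.7968)
solve A·x = −loads:
  F[0-1] = -1209.5486 N (compression)
  F[0-2] = +1581.6945 N (tension)
  F[1-2] = -2617.6011 N (compression)
  Rx@0 = -920.0000 N
  Ry@0 = +1012.5060 N
  Ry@2 = +2085.6840 N

1581.695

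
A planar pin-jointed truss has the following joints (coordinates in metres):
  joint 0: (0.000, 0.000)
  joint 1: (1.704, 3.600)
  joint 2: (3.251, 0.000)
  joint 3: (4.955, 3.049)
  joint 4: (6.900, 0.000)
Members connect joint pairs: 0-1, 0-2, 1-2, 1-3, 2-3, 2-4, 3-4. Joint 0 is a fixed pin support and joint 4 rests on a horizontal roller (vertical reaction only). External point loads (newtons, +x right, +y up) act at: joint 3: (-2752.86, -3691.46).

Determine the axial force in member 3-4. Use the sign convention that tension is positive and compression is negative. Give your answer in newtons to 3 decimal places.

N=5 nodes, M=7 members, R=3 reactions → 2N=10, M+R=10
member 0 (0-1): L=3.9829, (cx,cy)=(0.4278,0.9039)
member 1 (0-2): L=3.2510, (cx,cy)=(1.0000,0.0000)
member 2 (1-2): L=3.9183, (cx,cy)=(0.3948,-0.9188)
member 3 (1-3): L=3.2974, (cx,cy)=(0.9859,-0.1671)
member 4 (2-3): L=3.4929, (cx,cy)=(0.4879,0.8729)
member 5 (2-4): L=3.6490, (cx,cy)=(1.0000,0.0000)
member 6 (3-4): L=3.6165, (cx,cy)=(0.5378,-0.8431)
solve A·x = −loads:
  F[0-1] = -2497.0763 N (compression)
  F[0-2] = -1684.5426 N (compression)
  F[1-2] = +2862.1047 N (tension)
  F[1-3] = -2229.6621 N (compression)
  F[2-3] = -3012.3902 N (compression)
  F[2-4] = +915.0567 N (tension)
  F[3-4] = -1701.4639 N (compression)
  Rx@0 = +2752.8600 N
  Ry@0 = +2257.0087 N
  Ry@4 = +1434.4513 N

-1701.464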